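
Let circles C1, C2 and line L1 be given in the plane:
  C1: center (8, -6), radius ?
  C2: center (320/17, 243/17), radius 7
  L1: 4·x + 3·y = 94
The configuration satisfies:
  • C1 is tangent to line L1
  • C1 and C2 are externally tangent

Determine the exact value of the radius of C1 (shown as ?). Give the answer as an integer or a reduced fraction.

16

1. [C1‖L1]  r_C1² − 256 = 0  ⇒  r_C1 = 16 (r>0 drops 1)
2. [ext C1·C2]  r_C1² + 14r_C1 − 480 = 0  ⇒  r_C1 = 16 (r>0 drops 1)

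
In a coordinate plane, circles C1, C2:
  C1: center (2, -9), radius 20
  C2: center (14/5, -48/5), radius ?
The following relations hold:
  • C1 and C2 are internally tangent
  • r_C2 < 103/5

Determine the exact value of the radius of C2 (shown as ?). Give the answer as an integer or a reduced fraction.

1. [int C1,C2]  r_C2² − 40r_C2 + 399 = 0  ⇒  r_C2 = 19 or 21
2. given r_C2 < 103/5: keep 19

19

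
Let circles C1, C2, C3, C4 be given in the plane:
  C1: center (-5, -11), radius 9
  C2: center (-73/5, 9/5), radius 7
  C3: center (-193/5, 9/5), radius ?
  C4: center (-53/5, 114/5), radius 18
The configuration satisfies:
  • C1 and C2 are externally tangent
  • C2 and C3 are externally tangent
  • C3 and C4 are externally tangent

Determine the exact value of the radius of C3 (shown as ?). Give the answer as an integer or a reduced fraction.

1. [ext C2·C3]  r_C3² + 14r_C3 − 527 = 0  ⇒  r_C3 = 17 (r>0 drops 1)
2. [ext C3·C4]  r_C3² + 36r_C3 − 901 = 0  ⇒  r_C3 = 17 (r>0 drops 1)

17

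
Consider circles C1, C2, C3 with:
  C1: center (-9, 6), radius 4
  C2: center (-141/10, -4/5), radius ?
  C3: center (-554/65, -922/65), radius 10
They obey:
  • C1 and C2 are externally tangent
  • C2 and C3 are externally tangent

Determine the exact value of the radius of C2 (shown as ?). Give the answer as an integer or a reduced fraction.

1. [ext C1·C2]  r_C2² + 8r_C2 − 225/4 = 0  ⇒  r_C2 = 9/2 (r>0 drops 1)
2. [ext C2·C3]  r_C2² + 20r_C2 − 441/4 = 0  ⇒  r_C2 = 9/2 (r>0 drops 1)

9/2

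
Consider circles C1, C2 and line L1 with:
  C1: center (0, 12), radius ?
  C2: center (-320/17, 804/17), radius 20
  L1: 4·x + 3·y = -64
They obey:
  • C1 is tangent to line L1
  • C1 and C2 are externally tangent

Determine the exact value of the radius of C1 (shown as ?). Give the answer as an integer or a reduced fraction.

1. [C1‖L1]  r_C1² − 400 = 0  ⇒  r_C1 = 20 (r>0 drops 1)
2. [ext C1·C2]  r_C1² + 40r_C1 − 1200 = 0  ⇒  r_C1 = 20 (r>0 drops 1)

20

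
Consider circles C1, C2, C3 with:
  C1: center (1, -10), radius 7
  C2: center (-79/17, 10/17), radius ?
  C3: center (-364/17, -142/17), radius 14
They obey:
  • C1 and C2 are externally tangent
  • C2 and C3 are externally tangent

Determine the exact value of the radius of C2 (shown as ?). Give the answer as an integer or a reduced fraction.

1. [ext C1·C2]  r_C2² + 14r_C2 − 95 = 0  ⇒  r_C2 = 5 (r>0 drops 1)
2. [ext C2·C3]  r_C2² + 28r_C2 − 165 = 0  ⇒  r_C2 = 5 (r>0 drops 1)

5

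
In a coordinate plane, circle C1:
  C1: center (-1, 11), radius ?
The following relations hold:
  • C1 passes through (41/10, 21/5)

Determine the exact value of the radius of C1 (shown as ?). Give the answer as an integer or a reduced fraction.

17/2

1. [C1∋P]  r_C1² − 289/4 = 0  ⇒  r_C1 = 17/2 (r>0 drops 1)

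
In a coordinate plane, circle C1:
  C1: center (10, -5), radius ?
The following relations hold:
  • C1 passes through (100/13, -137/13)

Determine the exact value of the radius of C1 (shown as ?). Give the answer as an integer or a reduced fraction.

6

1. [C1∋P]  r_C1² − 36 = 0  ⇒  r_C1 = 6 (r>0 drops 1)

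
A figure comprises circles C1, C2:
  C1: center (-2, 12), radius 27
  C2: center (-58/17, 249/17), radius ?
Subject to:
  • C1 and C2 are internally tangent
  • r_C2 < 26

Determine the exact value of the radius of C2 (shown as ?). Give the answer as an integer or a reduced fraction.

1. [int C1,C2]  r_C2² − 54r_C2 + 720 = 0  ⇒  r_C2 = 24 or 30
2. given r_C2 < 26: keep 24

24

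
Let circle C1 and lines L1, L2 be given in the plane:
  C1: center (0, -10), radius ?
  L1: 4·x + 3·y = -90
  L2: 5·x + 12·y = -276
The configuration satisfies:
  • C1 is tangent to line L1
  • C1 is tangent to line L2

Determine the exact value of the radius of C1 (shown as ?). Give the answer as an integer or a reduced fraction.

1. [C1‖L1]  r_C1² − 144 = 0  ⇒  r_C1 = 12 (r>0 drops 1)
2. [C1‖L2]  r_C1² − 144 = 0  ⇒  r_C1 = 12 (r>0 drops 1)

12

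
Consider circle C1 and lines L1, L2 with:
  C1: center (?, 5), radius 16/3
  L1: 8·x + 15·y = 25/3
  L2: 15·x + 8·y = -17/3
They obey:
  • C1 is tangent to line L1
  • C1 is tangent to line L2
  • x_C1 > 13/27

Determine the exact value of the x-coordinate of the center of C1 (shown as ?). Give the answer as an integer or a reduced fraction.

1. [C1‖L1]  x_C1² + (50/3)x_C1 − 59 = 0  ⇒  x_C1 = -59/3 or 3
2. [C1‖L2]  x_C1² + (274/45)x_C1 − 409/15 = 0  ⇒  x_C1 = -409/45 or 3

3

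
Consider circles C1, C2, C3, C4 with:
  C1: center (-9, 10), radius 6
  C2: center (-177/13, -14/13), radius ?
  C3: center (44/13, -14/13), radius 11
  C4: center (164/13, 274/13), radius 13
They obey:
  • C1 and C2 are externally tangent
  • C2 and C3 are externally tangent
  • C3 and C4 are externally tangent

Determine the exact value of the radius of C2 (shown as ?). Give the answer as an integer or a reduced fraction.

6

1. [ext C1·C2]  r_C2² + 12r_C2 − 108 = 0  ⇒  r_C2 = 6 (r>0 drops 1)
2. [ext C2·C3]  r_C2² + 22r_C2 − 168 = 0  ⇒  r_C2 = 6 (r>0 drops 1)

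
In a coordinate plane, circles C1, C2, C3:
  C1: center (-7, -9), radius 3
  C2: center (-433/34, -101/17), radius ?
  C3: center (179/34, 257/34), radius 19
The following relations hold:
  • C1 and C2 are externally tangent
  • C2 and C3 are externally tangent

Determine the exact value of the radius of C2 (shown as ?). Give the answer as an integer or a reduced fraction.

1. [ext C1·C2]  r_C2² + 6r_C2 − 133/4 = 0  ⇒  r_C2 = 7/2 (r>0 drops 1)
2. [ext C2·C3]  r_C2² + 38r_C2 − 581/4 = 0  ⇒  r_C2 = 7/2 (r>0 drops 1)

7/2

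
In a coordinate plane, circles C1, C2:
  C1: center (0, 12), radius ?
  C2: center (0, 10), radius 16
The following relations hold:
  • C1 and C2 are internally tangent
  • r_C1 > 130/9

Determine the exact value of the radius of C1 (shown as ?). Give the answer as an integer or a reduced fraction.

18

1. [int C1,C2]  r_C1² − 32r_C1 + 252 = 0  ⇒  r_C1 = 14 or 18
2. given r_C1 > 130/9: keep 18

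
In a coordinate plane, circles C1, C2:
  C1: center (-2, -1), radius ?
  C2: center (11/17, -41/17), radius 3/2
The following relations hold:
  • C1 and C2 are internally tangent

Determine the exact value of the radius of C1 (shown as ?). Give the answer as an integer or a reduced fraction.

9/2

1. [int C1,C2]  r_C1² − 3r_C1 − 27/4 = 0  ⇒  r_C1 = 9/2 (r>0 drops 1)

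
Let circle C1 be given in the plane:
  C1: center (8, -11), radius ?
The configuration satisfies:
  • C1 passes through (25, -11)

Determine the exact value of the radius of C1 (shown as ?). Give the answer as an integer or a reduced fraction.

17

1. [C1∋P]  r_C1² − 289 = 0  ⇒  r_C1 = 17 (r>0 drops 1)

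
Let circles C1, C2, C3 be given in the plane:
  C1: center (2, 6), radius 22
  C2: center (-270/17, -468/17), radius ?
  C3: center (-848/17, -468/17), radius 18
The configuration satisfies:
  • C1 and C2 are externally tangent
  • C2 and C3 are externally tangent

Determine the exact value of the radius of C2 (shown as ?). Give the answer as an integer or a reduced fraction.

1. [ext C1·C2]  r_C2² + 44r_C2 − 960 = 0  ⇒  r_C2 = 16 (r>0 drops 1)
2. [ext C2·C3]  r_C2² + 36r_C2 − 832 = 0  ⇒  r_C2 = 16 (r>0 drops 1)

16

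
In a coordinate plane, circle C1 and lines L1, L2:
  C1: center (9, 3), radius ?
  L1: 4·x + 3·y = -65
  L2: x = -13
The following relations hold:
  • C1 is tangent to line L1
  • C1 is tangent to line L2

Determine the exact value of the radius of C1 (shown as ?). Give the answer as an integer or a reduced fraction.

1. [C1‖L1]  r_C1² − 484 = 0  ⇒  r_C1 = 22 (r>0 drops 1)
2. [C1‖L2]  r_C1² − 484 = 0  ⇒  r_C1 = 22 (r>0 drops 1)

22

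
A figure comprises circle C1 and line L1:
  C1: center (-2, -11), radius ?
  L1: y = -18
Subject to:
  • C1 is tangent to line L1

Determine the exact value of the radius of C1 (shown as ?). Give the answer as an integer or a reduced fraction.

7

1. [C1‖L1]  r_C1² − 49 = 0  ⇒  r_C1 = 7 (r>0 drops 1)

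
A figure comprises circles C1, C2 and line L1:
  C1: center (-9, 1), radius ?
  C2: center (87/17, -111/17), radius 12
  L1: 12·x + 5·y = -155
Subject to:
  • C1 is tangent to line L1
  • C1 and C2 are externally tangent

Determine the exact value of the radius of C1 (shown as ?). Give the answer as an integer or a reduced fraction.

1. [C1‖L1]  r_C1² − 16 = 0  ⇒  r_C1 = 4 (r>0 drops 1)
2. [ext C1·C2]  r_C1² + 24r_C1 − 112 = 0  ⇒  r_C1 = 4 (r>0 drops 1)

4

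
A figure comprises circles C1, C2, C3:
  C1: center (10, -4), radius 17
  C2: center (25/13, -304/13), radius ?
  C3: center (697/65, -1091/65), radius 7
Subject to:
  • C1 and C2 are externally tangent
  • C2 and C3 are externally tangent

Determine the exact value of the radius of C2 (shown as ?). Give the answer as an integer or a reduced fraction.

1. [ext C1·C2]  r_C2² + 34r_C2 − 152 = 0  ⇒  r_C2 = 4 (r>0 drops 1)
2. [ext C2·C3]  r_C2² + 14r_C2 − 72 = 0  ⇒  r_C2 = 4 (r>0 drops 1)

4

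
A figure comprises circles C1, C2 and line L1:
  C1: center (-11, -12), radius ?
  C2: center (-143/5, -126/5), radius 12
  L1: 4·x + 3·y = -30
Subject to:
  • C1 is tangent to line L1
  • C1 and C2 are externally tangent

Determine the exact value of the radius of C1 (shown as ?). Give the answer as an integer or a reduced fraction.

1. [C1‖L1]  r_C1² − 100 = 0  ⇒  r_C1 = 10 (r>0 drops 1)
2. [ext C1·C2]  r_C1² + 24r_C1 − 340 = 0  ⇒  r_C1 = 10 (r>0 drops 1)

10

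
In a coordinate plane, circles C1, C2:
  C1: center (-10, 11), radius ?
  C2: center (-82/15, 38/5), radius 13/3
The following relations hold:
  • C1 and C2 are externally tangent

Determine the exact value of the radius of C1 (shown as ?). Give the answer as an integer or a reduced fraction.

4/3

1. [ext C1·C2]  r_C1² + (26/3)r_C1 − 40/3 = 0  ⇒  r_C1 = 4/3 (r>0 drops 1)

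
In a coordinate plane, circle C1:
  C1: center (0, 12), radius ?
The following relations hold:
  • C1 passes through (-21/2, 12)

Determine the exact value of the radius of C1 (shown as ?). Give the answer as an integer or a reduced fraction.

21/2

1. [C1∋P]  r_C1² − 441/4 = 0  ⇒  r_C1 = 21/2 (r>0 drops 1)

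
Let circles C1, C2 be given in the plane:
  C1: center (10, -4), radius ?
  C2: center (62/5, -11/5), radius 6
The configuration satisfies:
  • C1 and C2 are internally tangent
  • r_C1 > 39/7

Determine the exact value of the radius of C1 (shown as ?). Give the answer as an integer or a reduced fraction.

1. [int C1,C2]  r_C1² − 12r_C1 + 27 = 0  ⇒  r_C1 = 3 or 9
2. given r_C1 > 39/7: keep 9

9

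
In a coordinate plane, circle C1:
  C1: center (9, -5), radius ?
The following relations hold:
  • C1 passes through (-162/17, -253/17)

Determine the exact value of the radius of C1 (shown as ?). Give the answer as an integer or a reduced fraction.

21

1. [C1∋P]  r_C1² − 441 = 0  ⇒  r_C1 = 21 (r>0 drops 1)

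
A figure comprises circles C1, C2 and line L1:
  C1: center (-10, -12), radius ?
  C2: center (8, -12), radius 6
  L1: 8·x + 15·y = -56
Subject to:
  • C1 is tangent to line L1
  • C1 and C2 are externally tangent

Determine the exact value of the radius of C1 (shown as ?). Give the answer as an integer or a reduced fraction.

1. [C1‖L1]  r_C1² − 144 = 0  ⇒  r_C1 = 12 (r>0 drops 1)
2. [ext C1·C2]  r_C1² + 12r_C1 − 288 = 0  ⇒  r_C1 = 12 (r>0 drops 1)

12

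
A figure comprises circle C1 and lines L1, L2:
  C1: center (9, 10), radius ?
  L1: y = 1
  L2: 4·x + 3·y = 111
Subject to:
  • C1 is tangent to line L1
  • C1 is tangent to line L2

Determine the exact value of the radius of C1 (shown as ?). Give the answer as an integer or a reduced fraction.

9

1. [C1‖L1]  r_C1² − 81 = 0  ⇒  r_C1 = 9 (r>0 drops 1)
2. [C1‖L2]  r_C1² − 81 = 0  ⇒  r_C1 = 9 (r>0 drops 1)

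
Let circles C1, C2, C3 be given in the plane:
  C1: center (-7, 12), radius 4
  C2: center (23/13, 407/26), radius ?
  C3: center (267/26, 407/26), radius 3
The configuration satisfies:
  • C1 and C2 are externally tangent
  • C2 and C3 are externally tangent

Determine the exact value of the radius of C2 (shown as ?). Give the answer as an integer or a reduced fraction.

11/2

1. [ext C1·C2]  r_C2² + 8r_C2 − 297/4 = 0  ⇒  r_C2 = 11/2 (r>0 drops 1)
2. [ext C2·C3]  r_C2² + 6r_C2 − 253/4 = 0  ⇒  r_C2 = 11/2 (r>0 drops 1)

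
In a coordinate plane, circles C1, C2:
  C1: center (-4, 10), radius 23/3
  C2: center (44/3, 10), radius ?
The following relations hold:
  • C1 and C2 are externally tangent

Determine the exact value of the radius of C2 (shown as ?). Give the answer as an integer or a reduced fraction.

11

1. [ext C1·C2]  r_C2² + (46/3)r_C2 − 869/3 = 0  ⇒  r_C2 = 11 (r>0 drops 1)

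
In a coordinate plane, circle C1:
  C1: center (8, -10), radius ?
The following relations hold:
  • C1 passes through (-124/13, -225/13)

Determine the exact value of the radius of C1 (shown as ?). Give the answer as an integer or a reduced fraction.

19

1. [C1∋P]  r_C1² − 361 = 0  ⇒  r_C1 = 19 (r>0 drops 1)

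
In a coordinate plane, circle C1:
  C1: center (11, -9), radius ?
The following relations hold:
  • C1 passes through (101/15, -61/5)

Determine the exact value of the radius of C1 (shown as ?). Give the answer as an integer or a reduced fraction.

16/3

1. [C1∋P]  r_C1² − 256/9 = 0  ⇒  r_C1 = 16/3 (r>0 drops 1)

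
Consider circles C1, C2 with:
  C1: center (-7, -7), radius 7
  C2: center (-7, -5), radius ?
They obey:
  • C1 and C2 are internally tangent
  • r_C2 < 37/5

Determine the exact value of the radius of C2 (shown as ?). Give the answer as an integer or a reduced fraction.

1. [int C1,C2]  r_C2² − 14r_C2 + 45 = 0  ⇒  r_C2 = 5 or 9
2. given r_C2 < 37/5: keep 5

5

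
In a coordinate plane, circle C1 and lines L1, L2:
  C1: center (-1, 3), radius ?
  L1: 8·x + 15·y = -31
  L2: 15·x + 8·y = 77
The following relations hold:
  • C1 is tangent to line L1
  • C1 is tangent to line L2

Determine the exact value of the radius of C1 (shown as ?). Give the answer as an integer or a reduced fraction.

4

1. [C1‖L1]  r_C1² − 16 = 0  ⇒  r_C1 = 4 (r>0 drops 1)
2. [C1‖L2]  r_C1² − 16 = 0  ⇒  r_C1 = 4 (r>0 drops 1)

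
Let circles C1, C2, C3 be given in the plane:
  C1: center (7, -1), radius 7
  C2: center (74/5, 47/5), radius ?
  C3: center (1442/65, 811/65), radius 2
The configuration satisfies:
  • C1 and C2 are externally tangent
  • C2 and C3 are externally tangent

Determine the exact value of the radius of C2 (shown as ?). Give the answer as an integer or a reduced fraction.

1. [ext C1·C2]  r_C2² + 14r_C2 − 120 = 0  ⇒  r_C2 = 6 (r>0 drops 1)
2. [ext C2·C3]  r_C2² + 4r_C2 − 60 = 0  ⇒  r_C2 = 6 (r>0 drops 1)

6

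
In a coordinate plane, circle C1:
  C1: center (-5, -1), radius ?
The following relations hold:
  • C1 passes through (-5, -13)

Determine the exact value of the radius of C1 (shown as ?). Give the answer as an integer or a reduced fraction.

12

1. [C1∋P]  r_C1² − 144 = 0  ⇒  r_C1 = 12 (r>0 drops 1)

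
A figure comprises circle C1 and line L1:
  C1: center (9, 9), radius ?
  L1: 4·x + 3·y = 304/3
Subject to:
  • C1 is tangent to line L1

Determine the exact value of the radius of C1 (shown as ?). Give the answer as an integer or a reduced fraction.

23/3

1. [C1‖L1]  r_C1² − 529/9 = 0  ⇒  r_C1 = 23/3 (r>0 drops 1)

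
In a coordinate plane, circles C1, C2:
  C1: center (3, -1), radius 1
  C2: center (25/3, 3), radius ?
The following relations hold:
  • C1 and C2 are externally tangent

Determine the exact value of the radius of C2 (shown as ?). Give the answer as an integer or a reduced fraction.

17/3

1. [ext C1·C2]  r_C2² + 2r_C2 − 391/9 = 0  ⇒  r_C2 = 17/3 (r>0 drops 1)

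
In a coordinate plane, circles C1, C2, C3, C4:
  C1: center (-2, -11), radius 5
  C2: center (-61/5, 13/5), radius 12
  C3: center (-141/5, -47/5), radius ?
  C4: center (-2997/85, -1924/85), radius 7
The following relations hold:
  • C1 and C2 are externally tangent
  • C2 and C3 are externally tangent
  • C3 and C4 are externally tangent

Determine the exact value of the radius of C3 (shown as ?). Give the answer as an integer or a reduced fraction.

1. [ext C2·C3]  r_C3² + 24r_C3 − 256 = 0  ⇒  r_C3 = 8 (r>0 drops 1)
2. [ext C3·C4]  r_C3² + 14r_C3 − 176 = 0  ⇒  r_C3 = 8 (r>0 drops 1)

8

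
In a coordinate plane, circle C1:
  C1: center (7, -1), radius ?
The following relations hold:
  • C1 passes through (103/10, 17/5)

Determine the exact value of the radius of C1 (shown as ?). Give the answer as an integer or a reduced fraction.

1. [C1∋P]  r_C1² − 121/4 = 0  ⇒  r_C1 = 11/2 (r>0 drops 1)

11/2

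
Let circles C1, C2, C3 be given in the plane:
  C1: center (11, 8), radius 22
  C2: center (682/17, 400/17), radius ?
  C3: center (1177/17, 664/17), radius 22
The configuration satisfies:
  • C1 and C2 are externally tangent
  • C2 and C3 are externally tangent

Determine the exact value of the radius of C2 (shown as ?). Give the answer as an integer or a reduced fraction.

11

1. [ext C1·C2]  r_C2² + 44r_C2 − 605 = 0  ⇒  r_C2 = 11 (r>0 drops 1)
2. [ext C2·C3]  r_C2² + 44r_C2 − 605 = 0  ⇒  r_C2 = 11 (r>0 drops 1)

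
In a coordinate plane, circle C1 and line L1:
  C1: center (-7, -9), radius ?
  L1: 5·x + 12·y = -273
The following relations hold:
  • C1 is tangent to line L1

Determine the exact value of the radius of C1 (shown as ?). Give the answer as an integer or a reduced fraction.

10

1. [C1‖L1]  r_C1² − 100 = 0  ⇒  r_C1 = 10 (r>0 drops 1)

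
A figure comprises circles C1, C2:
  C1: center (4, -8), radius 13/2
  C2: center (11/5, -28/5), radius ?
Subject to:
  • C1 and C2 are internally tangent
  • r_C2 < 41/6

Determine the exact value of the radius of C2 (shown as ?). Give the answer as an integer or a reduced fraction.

7/2

1. [int C1,C2]  r_C2² − 13r_C2 + 133/4 = 0  ⇒  r_C2 = 7/2 or 19/2
2. given r_C2 < 41/6: keep 7/2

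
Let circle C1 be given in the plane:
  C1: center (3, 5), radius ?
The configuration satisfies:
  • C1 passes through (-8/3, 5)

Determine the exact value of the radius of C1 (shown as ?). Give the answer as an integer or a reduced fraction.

17/3

1. [C1∋P]  r_C1² − 289/9 = 0  ⇒  r_C1 = 17/3 (r>0 drops 1)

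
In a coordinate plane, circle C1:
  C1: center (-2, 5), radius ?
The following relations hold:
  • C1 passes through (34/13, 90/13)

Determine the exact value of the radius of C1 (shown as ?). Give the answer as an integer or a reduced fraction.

1. [C1∋P]  r_C1² − 25 = 0  ⇒  r_C1 = 5 (r>0 drops 1)

5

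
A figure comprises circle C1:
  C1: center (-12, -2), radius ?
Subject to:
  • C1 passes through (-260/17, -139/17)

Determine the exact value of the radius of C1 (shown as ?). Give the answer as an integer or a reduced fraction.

1. [C1∋P]  r_C1² − 49 = 0  ⇒  r_C1 = 7 (r>0 drops 1)

7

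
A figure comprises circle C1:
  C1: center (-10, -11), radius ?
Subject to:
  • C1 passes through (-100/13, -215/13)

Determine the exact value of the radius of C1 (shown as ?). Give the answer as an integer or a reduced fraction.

1. [C1∋P]  r_C1² − 36 = 0  ⇒  r_C1 = 6 (r>0 drops 1)

6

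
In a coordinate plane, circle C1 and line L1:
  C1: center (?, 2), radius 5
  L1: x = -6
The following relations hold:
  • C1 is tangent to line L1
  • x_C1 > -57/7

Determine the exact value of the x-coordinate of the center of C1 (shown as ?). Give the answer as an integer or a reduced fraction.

1. [C1‖L1]  x_C1² + 12x_C1 + 11 = 0  ⇒  x_C1 = -11 or -1
2. given x_C1 > -57/7: keep -1

-1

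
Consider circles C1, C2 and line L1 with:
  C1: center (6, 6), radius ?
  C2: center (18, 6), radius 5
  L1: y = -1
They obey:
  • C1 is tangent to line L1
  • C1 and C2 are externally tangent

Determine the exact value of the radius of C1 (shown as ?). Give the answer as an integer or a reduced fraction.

7

1. [C1‖L1]  r_C1² − 49 = 0  ⇒  r_C1 = 7 (r>0 drops 1)
2. [ext C1·C2]  r_C1² + 10r_C1 − 119 = 0  ⇒  r_C1 = 7 (r>0 drops 1)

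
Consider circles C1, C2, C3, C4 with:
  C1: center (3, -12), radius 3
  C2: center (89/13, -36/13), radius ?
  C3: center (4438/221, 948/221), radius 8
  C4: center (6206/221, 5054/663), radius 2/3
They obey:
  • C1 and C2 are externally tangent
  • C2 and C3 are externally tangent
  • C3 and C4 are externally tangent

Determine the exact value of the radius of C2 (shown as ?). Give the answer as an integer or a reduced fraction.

1. [ext C1·C2]  r_C2² + 6r_C2 − 91 = 0  ⇒  r_C2 = 7 (r>0 drops 1)
2. [ext C2·C3]  r_C2² + 16r_C2 − 161 = 0  ⇒  r_C2 = 7 (r>0 drops 1)

7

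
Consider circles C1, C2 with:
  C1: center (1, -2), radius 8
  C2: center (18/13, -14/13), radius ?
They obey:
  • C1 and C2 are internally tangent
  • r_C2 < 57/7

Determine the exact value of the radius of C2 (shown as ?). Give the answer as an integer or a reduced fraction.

1. [int C1,C2]  r_C2² − 16r_C2 + 63 = 0  ⇒  r_C2 = 7 or 9
2. given r_C2 < 57/7: keep 7

7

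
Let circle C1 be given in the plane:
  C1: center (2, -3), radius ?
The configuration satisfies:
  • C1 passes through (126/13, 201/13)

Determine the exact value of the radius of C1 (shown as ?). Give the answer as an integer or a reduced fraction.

1. [C1∋P]  r_C1² − 400 = 0  ⇒  r_C1 = 20 (r>0 drops 1)

20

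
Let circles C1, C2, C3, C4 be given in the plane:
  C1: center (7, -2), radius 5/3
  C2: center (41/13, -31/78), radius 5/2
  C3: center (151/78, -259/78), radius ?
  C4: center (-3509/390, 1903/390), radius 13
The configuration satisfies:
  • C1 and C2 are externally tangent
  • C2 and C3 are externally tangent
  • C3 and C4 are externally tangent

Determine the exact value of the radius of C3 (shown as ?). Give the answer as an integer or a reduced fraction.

1. [ext C2·C3]  r_C3² + 5r_C3 − 34/9 = 0  ⇒  r_C3 = 2/3 (r>0 drops 1)
2. [ext C3·C4]  r_C3² + 26r_C3 − 160/9 = 0  ⇒  r_C3 = 2/3 (r>0 drops 1)

2/3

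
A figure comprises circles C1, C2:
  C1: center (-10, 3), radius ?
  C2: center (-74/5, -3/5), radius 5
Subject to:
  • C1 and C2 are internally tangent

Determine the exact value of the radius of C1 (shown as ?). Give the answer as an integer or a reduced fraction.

11

1. [int C1,C2]  r_C1² − 10r_C1 − 11 = 0  ⇒  r_C1 = 11 (r>0 drops 1)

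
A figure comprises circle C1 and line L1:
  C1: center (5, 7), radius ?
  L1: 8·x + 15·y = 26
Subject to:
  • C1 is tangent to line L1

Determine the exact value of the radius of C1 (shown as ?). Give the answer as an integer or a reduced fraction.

1. [C1‖L1]  r_C1² − 49 = 0  ⇒  r_C1 = 7 (r>0 drops 1)

7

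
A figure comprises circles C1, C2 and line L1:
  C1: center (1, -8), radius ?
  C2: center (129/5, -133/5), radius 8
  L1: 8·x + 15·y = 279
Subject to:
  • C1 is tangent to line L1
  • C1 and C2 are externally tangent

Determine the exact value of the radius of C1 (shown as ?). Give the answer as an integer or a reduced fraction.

1. [C1‖L1]  r_C1² − 529 = 0  ⇒  r_C1 = 23 (r>0 drops 1)
2. [ext C1·C2]  r_C1² + 16r_C1 − 897 = 0  ⇒  r_C1 = 23 (r>0 drops 1)

23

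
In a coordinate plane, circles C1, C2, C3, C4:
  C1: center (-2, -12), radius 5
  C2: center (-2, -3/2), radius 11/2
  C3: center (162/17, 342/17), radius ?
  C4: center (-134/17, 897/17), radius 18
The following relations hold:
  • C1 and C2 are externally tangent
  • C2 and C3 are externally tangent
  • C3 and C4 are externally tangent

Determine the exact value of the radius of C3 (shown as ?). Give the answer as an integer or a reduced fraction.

19

1. [ext C2·C3]  r_C3² + 11r_C3 − 570 = 0  ⇒  r_C3 = 19 (r>0 drops 1)
2. [ext C3·C4]  r_C3² + 36r_C3 − 1045 = 0  ⇒  r_C3 = 19 (r>0 drops 1)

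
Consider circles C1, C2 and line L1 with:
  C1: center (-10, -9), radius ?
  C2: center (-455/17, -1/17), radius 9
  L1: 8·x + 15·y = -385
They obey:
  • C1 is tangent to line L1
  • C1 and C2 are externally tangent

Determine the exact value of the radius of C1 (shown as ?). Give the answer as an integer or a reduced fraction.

1. [C1‖L1]  r_C1² − 100 = 0  ⇒  r_C1 = 10 (r>0 drops 1)
2. [ext C1·C2]  r_C1² + 18r_C1 − 280 = 0  ⇒  r_C1 = 10 (r>0 drops 1)

10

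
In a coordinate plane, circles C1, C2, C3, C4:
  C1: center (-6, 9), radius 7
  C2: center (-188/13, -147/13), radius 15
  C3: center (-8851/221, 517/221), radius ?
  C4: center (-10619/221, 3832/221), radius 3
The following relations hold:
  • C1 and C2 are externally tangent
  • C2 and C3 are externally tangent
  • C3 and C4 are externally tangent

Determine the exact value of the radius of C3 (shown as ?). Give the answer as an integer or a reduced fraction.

1. [ext C2·C3]  r_C3² + 30r_C3 − 616 = 0  ⇒  r_C3 = 14 (r>0 drops 1)
2. [ext C3·C4]  r_C3² + 6r_C3 − 280 = 0  ⇒  r_C3 = 14 (r>0 drops 1)

14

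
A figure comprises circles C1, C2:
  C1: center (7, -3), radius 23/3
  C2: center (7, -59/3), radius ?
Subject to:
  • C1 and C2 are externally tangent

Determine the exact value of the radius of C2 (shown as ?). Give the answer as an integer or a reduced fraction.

9

1. [ext C1·C2]  r_C2² + (46/3)r_C2 − 219 = 0  ⇒  r_C2 = 9 (r>0 drops 1)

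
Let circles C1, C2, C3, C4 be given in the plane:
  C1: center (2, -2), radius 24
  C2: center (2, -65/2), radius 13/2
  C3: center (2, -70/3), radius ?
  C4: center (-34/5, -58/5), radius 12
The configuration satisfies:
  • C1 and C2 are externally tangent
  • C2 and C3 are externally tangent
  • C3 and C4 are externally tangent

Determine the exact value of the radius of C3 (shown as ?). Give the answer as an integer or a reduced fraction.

8/3

1. [ext C2·C3]  r_C3² + 13r_C3 − 376/9 = 0  ⇒  r_C3 = 8/3 (r>0 drops 1)
2. [ext C3·C4]  r_C3² + 24r_C3 − 640/9 = 0  ⇒  r_C3 = 8/3 (r>0 drops 1)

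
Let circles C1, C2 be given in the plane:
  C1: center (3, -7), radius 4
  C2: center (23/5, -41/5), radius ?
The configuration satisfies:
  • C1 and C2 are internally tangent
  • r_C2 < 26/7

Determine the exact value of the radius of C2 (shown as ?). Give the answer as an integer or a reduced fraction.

1. [int C1,C2]  r_C2² − 8r_C2 + 12 = 0  ⇒  r_C2 = 2 or 6
2. given r_C2 < 26/7: keep 2

2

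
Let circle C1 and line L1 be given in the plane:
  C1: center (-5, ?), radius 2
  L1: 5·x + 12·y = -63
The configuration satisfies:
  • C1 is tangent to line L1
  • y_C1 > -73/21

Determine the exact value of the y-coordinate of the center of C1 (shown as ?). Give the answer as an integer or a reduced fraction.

1. [C1‖L1]  y_C1² + (19/3)y_C1 + 16/3 = 0  ⇒  y_C1 = -16/3 or -1
2. given y_C1 > -73/21: keep -1

-1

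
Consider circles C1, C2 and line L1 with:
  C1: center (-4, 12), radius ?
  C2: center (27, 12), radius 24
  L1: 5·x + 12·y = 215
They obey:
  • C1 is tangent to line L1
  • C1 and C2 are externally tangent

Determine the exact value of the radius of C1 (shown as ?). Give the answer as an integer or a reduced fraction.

7

1. [C1‖L1]  r_C1² − 49 = 0  ⇒  r_C1 = 7 (r>0 drops 1)
2. [ext C1·C2]  r_C1² + 48r_C1 − 385 = 0  ⇒  r_C1 = 7 (r>0 drops 1)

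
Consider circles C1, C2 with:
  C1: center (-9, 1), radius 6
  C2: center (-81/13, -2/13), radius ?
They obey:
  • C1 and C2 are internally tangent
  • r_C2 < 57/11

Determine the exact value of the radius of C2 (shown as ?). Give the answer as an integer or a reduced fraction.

1. [int C1,C2]  r_C2² − 12r_C2 + 27 = 0  ⇒  r_C2 = 3 or 9
2. given r_C2 < 57/11: keep 3

3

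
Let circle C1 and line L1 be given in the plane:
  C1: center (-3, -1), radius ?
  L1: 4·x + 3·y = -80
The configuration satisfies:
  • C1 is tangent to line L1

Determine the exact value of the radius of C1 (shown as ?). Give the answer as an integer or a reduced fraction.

1. [C1‖L1]  r_C1² − 169 = 0  ⇒  r_C1 = 13 (r>0 drops 1)

13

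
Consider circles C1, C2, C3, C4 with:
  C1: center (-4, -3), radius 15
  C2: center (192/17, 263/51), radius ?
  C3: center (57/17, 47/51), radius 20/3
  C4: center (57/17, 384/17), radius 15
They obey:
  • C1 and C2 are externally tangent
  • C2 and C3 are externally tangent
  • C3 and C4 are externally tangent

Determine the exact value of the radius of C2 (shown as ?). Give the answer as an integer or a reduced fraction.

7/3

1. [ext C1·C2]  r_C2² + 30r_C2 − 679/9 = 0  ⇒  r_C2 = 7/3 (r>0 drops 1)
2. [ext C2·C3]  r_C2² + (40/3)r_C2 − 329/9 = 0  ⇒  r_C2 = 7/3 (r>0 drops 1)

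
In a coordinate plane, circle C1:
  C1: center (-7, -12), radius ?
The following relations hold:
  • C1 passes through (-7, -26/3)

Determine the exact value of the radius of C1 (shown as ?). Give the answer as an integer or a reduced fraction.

1. [C1∋P]  r_C1² − 100/9 = 0  ⇒  r_C1 = 10/3 (r>0 drops 1)

10/3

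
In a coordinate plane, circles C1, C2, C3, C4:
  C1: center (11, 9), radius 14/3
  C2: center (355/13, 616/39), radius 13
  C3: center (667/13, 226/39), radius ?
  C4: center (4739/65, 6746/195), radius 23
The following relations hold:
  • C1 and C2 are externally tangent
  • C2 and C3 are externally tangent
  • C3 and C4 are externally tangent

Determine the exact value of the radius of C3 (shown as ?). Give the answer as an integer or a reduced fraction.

13

1. [ext C2·C3]  r_C3² + 26r_C3 − 507 = 0  ⇒  r_C3 = 13 (r>0 drops 1)
2. [ext C3·C4]  r_C3² + 46r_C3 − 767 = 0  ⇒  r_C3 = 13 (r>0 drops 1)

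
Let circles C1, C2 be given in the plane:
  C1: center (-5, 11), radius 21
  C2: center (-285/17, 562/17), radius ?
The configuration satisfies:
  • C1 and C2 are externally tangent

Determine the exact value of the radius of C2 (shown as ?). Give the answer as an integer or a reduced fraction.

1. [ext C1·C2]  r_C2² + 42r_C2 − 184 = 0  ⇒  r_C2 = 4 (r>0 drops 1)

4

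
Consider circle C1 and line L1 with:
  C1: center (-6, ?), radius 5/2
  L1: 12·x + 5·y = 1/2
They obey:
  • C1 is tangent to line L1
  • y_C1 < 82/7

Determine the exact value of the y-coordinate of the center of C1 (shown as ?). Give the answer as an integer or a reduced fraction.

8

1. [C1‖L1]  y_C1² − 29y_C1 + 168 = 0  ⇒  y_C1 = 8 or 21
2. given y_C1 < 82/7: keep 8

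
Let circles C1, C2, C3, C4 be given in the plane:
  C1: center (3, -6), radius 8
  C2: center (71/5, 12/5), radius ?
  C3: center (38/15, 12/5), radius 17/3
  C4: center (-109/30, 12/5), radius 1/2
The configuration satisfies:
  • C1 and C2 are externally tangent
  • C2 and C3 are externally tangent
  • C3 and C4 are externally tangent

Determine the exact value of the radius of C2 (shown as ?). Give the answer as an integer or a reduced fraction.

6

1. [ext C1·C2]  r_C2² + 16r_C2 − 132 = 0  ⇒  r_C2 = 6 (r>0 drops 1)
2. [ext C2·C3]  r_C2² + (34/3)r_C2 − 104 = 0  ⇒  r_C2 = 6 (r>0 drops 1)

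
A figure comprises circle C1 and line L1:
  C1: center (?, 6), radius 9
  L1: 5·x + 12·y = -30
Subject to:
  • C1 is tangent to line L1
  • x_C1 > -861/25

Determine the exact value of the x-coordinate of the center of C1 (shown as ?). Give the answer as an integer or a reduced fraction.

3

1. [C1‖L1]  x_C1² + (204/5)x_C1 − 657/5 = 0  ⇒  x_C1 = -219/5 or 3
2. given x_C1 > -861/25: keep 3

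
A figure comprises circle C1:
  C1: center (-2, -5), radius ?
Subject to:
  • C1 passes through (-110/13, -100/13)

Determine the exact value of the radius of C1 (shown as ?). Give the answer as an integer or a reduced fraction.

7

1. [C1∋P]  r_C1² − 49 = 0  ⇒  r_C1 = 7 (r>0 drops 1)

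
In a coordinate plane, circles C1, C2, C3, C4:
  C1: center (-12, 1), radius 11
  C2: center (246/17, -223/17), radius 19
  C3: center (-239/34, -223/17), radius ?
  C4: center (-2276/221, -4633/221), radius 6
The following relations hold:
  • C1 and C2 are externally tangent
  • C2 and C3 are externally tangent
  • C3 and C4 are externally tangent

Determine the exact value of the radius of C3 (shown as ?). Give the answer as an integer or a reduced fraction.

5/2

1. [ext C2·C3]  r_C3² + 38r_C3 − 405/4 = 0  ⇒  r_C3 = 5/2 (r>0 drops 1)
2. [ext C3·C4]  r_C3² + 12r_C3 − 145/4 = 0  ⇒  r_C3 = 5/2 (r>0 drops 1)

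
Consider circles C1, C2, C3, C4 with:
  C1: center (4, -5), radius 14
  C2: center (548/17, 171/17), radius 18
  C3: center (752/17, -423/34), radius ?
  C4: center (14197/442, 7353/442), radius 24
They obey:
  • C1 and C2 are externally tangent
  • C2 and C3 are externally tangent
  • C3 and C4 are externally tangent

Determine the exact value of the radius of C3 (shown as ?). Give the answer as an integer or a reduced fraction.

15/2

1. [ext C2·C3]  r_C3² + 36r_C3 − 1305/4 = 0  ⇒  r_C3 = 15/2 (r>0 drops 1)
2. [ext C3·C4]  r_C3² + 48r_C3 − 1665/4 = 0  ⇒  r_C3 = 15/2 (r>0 drops 1)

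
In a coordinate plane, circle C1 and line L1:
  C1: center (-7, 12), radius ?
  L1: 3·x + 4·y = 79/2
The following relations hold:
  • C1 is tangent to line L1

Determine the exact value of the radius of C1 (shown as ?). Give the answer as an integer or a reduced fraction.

1. [C1‖L1]  r_C1² − 25/4 = 0  ⇒  r_C1 = 5/2 (r>0 drops 1)

5/2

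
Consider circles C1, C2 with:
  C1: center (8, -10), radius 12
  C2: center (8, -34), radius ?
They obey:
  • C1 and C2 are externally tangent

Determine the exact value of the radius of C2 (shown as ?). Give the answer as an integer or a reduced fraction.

12

1. [ext C1·C2]  r_C2² + 24r_C2 − 432 = 0  ⇒  r_C2 = 12 (r>0 drops 1)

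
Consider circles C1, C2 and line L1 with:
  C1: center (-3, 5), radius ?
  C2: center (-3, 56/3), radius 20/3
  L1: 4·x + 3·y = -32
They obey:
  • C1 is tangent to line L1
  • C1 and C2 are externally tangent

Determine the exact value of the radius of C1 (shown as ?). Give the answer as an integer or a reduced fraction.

7

1. [C1‖L1]  r_C1² − 49 = 0  ⇒  r_C1 = 7 (r>0 drops 1)
2. [ext C1·C2]  r_C1² + (40/3)r_C1 − 427/3 = 0  ⇒  r_C1 = 7 (r>0 drops 1)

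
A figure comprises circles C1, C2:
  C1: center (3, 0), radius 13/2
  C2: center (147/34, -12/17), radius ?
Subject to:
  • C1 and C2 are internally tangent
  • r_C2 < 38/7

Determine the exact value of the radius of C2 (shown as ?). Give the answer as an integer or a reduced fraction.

5

1. [int C1,C2]  r_C2² − 13r_C2 + 40 = 0  ⇒  r_C2 = 5 or 8
2. given r_C2 < 38/7: keep 5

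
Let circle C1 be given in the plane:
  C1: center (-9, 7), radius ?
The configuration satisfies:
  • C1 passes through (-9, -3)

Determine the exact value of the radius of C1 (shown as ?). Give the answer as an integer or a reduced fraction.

1. [C1∋P]  r_C1² − 100 = 0  ⇒  r_C1 = 10 (r>0 drops 1)

10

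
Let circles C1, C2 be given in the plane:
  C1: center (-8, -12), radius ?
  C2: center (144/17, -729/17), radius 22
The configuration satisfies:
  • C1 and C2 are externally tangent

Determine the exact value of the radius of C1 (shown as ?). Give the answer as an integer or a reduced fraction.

13

1. [ext C1·C2]  r_C1² + 44r_C1 − 741 = 0  ⇒  r_C1 = 13 (r>0 drops 1)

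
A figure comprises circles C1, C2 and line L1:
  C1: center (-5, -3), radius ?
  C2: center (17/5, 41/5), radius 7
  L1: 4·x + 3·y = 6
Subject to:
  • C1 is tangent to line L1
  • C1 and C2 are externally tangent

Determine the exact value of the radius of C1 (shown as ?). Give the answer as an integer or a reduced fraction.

1. [C1‖L1]  r_C1² − 49 = 0  ⇒  r_C1 = 7 (r>0 drops 1)
2. [ext C1·C2]  r_C1² + 14r_C1 − 147 = 0  ⇒  r_C1 = 7 (r>0 drops 1)

7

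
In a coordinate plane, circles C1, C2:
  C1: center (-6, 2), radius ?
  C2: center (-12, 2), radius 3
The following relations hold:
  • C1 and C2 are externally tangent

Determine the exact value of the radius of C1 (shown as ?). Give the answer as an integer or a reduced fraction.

1. [ext C1·C2]  r_C1² + 6r_C1 − 27 = 0  ⇒  r_C1 = 3 (r>0 drops 1)

3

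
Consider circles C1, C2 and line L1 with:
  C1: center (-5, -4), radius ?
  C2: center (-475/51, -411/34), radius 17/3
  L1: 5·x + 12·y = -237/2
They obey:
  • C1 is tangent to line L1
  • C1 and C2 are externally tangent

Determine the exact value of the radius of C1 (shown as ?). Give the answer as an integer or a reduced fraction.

1. [C1‖L1]  r_C1² − 49/4 = 0  ⇒  r_C1 = 7/2 (r>0 drops 1)
2. [ext C1·C2]  r_C1² + (34/3)r_C1 − 623/12 = 0  ⇒  r_C1 = 7/2 (r>0 drops 1)

7/2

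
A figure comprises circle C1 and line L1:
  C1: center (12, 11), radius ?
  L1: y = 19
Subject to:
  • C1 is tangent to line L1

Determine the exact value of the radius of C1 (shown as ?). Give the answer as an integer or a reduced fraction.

1. [C1‖L1]  r_C1² − 64 = 0  ⇒  r_C1 = 8 (r>0 drops 1)

8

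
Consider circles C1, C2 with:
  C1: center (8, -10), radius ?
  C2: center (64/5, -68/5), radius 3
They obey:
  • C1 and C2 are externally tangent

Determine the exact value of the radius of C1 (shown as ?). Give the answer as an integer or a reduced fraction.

1. [ext C1·C2]  r_C1² + 6r_C1 − 27 = 0  ⇒  r_C1 = 3 (r>0 drops 1)

3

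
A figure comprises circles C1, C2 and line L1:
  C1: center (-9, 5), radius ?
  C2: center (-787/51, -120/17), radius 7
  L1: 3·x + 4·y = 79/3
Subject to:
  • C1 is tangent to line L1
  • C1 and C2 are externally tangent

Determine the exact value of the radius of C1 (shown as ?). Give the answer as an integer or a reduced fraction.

1. [C1‖L1]  r_C1² − 400/9 = 0  ⇒  r_C1 = 20/3 (r>0 drops 1)
2. [ext C1·C2]  r_C1² + 14r_C1 − 1240/9 = 0  ⇒  r_C1 = 20/3 (r>0 drops 1)

20/3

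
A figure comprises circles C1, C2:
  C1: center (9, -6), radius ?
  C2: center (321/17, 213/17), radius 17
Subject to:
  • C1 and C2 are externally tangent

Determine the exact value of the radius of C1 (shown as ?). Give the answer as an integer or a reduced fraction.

1. [ext C1·C2]  r_C1² + 34r_C1 − 152 = 0  ⇒  r_C1 = 4 (r>0 drops 1)

4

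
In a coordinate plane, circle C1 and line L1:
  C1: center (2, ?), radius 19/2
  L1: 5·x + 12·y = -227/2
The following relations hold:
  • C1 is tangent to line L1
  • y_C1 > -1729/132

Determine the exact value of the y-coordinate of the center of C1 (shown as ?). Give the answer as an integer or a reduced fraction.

1. [C1‖L1]  y_C1² + (247/12)y_C1 = 0  ⇒  y_C1 = -247/12 or 0
2. given y_C1 > -1729/132: keep 0

0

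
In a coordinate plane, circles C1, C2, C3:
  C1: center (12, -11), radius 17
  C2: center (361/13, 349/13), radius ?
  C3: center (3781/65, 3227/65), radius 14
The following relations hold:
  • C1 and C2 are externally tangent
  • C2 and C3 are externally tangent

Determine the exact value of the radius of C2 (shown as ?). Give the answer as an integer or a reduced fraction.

1. [ext C1·C2]  r_C2² + 34r_C2 − 1392 = 0  ⇒  r_C2 = 24 (r>0 drops 1)
2. [ext C2·C3]  r_C2² + 28r_C2 − 1248 = 0  ⇒  r_C2 = 24 (r>0 drops 1)

24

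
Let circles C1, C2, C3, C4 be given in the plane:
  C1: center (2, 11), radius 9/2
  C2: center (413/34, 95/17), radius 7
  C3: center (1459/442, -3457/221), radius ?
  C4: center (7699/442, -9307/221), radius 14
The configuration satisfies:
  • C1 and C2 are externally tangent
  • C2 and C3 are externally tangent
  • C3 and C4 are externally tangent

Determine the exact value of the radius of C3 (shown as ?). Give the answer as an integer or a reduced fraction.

1. [ext C2·C3]  r_C3² + 14r_C3 − 480 = 0  ⇒  r_C3 = 16 (r>0 drops 1)
2. [ext C3·C4]  r_C3² + 28r_C3 − 704 = 0  ⇒  r_C3 = 16 (r>0 drops 1)

16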